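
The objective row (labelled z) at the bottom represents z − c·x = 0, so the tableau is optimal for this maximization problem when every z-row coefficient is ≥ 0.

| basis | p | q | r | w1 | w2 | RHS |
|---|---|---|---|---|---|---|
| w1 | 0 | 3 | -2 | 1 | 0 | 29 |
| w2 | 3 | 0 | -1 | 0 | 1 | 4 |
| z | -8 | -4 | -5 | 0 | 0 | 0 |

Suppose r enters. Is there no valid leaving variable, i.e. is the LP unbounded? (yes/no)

Every constraint-row entry in column r is ≤ 0, so increasing r is unbounded.

yes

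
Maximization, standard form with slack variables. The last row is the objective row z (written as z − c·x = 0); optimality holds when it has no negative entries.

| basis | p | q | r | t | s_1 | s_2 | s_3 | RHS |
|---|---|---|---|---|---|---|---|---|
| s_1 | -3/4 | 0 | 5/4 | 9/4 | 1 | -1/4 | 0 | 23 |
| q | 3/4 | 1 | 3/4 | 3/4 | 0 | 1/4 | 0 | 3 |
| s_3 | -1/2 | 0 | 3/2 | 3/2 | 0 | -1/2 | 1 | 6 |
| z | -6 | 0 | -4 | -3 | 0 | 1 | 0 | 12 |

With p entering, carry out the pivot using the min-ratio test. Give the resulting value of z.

36

Ratio test on column p — row 1: entry -3/4 ≤ 0; row 2: 3/(3/4) = 4; row 3: entry -1/2 ≤ 0. Minimum is 4 at row 2 (q leaves); pivot element 3/4.
Pivot on row 2; the z-row RHS becomes 12 − (-6)·4 = 36.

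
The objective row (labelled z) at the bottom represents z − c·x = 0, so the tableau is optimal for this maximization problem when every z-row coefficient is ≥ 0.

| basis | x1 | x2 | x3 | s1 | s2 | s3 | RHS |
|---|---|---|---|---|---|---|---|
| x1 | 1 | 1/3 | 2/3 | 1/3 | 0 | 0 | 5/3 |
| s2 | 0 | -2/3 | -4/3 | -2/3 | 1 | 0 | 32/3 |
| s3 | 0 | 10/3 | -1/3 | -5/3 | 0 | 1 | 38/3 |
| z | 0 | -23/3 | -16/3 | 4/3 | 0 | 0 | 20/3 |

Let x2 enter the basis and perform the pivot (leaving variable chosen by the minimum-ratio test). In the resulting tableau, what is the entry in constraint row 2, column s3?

1/5

Ratio test on column x2 — row 1: (5/3)/(1/3) = 5; row 2: entry -2/3 ≤ 0; row 3: (38/3)/(10/3) = 19/5. Minimum is 19/5 at row 3 (s3 leaves); pivot element 10/3.
Divide row 3 by 10/3; eliminate column x2 from the other rows.
Row 2 update in column s3: 0 − (-2/3)·(3/10) = 1/5.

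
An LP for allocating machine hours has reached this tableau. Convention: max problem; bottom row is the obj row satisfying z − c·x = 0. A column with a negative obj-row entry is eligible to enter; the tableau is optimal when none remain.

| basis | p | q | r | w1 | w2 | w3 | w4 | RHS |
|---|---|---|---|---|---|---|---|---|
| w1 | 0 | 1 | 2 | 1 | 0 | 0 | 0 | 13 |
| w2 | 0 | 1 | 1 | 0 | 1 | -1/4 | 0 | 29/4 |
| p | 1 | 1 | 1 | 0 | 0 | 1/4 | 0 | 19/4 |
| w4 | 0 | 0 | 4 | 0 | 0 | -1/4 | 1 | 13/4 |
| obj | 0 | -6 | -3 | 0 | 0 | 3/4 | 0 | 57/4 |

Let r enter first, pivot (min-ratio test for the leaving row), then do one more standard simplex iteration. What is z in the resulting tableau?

Ratio test on column r — row 1: 13/2 = 13/2; row 2: (29/4)/1 = 29/4; row 3: (19/4)/1 = 19/4; row 4: (13/4)/4 = 13/16. Minimum is 13/16 at row 4 (w4 leaves); pivot element 4.
Pivot on row 4; the obj-row RHS becomes 57/4 − (-3)·(13/16) = 267/16.
Next entering variable (most negative obj-row entry -6): q.
Ratio test on column q — row 1: (91/8)/1 = 91/8; row 2: (103/16)/1 = 103/16; row 3: (63/16)/1 = 63/16; row 4: entry 0 ≤ 0. Minimum is 63/16 at row 3 (p leaves); pivot element 1.
After the second pivot the obj-row RHS is 267/16 − (-6)·(63/16) = 645/16.

645/16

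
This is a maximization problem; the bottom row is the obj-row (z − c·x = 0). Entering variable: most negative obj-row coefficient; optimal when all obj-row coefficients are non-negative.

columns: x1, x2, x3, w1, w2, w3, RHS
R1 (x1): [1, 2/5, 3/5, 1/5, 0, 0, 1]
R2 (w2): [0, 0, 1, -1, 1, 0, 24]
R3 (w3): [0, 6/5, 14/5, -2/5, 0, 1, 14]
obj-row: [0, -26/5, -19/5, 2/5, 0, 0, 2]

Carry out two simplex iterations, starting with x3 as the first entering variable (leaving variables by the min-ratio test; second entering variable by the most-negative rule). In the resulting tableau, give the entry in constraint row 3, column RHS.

Ratio test on column x3 — row 1: 1/(3/5) = 5/3; row 2: 24/1 = 24; row 3: 14/(14/5) = 5. Minimum is 5/3 at row 1 (x1 leaves); pivot element 3/5.
Divide row 1 by 3/5; eliminate column x3 from the other rows.
Second iteration: most negative obj-row entry is -8/3 in column x2, so x2 enters.
Ratio test on column x2 — row 1: (5/3)/(2/3) = 5/2; row 2: entry -2/3 ≤ 0; row 3: entry -2/3 ≤ 0. Minimum is 5/2 at row 1 (x3 leaves); pivot element 2/3.
Divide row 1 by 2/3; eliminate column x2 from the other rows.
After both pivots, the entry at constraint row 3, column RHS is 11.

11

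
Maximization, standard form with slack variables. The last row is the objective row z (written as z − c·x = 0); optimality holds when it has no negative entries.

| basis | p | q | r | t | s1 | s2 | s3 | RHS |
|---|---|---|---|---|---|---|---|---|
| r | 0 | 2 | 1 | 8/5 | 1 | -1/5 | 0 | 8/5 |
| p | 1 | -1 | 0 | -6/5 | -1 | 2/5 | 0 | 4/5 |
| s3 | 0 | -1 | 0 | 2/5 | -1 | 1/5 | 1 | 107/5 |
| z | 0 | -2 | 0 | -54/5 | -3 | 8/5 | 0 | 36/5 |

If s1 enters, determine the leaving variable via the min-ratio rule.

r

Column s1 entries and ratios — r: (8/5)/1 = 8/5; p: -1 ≤ 0, skip; s3: -1 ≤ 0, skip.
Smallest ratio is 8/5 in the row of r, so r leaves.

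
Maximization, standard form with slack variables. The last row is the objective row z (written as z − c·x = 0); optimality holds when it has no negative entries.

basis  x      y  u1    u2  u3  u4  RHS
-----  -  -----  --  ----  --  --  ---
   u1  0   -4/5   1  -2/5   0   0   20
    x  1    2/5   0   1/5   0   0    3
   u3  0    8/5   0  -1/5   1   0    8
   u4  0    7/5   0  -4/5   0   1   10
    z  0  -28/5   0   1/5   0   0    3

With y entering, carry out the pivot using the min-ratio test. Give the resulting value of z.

31

Ratio test on column y — row 1: entry -4/5 ≤ 0; row 2: 3/(2/5) = 15/2; row 3: 8/(8/5) = 5; row 4: 10/(7/5) = 50/7. Minimum is 5 at row 3 (u3 leaves); pivot element 8/5.
Pivot on row 3; the z-row RHS becomes 3 − (-28/5)·5 = 31.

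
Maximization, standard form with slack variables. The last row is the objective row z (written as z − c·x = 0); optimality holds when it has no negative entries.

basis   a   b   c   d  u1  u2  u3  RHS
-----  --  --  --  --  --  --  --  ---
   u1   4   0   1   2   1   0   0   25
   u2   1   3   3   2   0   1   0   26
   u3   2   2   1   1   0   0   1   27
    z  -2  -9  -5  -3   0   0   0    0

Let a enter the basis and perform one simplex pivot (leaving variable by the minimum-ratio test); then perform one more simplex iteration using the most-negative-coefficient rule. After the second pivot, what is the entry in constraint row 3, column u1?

-1/3

Ratio test on column a — row 1: 25/4 = 25/4; row 2: 26/1 = 26; row 3: 27/2 = 27/2. Minimum is 25/4 at row 1 (u1 leaves); pivot element 4.
Divide row 1 by 4; eliminate column a from the other rows.
Second iteration: most negative z-row entry is -9 in column b, so b enters.
Ratio test on column b — row 1: entry 0 ≤ 0; row 2: (79/4)/3 = 79/12; row 3: (29/2)/2 = 29/4. Minimum is 79/12 at row 2 (u2 leaves); pivot element 3.
Divide row 2 by 3; eliminate column b from the other rows.
After both pivots, the entry at constraint row 3, column u1 is -1/3.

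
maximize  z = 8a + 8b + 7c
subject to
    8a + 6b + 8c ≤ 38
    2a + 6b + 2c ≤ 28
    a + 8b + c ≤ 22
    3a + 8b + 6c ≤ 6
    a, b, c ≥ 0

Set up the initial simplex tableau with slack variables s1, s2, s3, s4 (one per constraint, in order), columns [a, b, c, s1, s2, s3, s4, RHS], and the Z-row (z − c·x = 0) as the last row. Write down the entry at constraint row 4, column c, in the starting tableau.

6

Constraint 4 has coefficient 6 on c.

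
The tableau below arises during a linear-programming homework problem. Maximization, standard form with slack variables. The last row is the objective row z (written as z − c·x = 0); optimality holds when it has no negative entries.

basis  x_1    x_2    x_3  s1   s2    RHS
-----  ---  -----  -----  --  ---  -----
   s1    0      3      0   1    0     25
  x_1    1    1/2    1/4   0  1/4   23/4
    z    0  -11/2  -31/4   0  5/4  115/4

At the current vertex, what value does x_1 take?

x_1 is basic (row 2); its value is the RHS of that row, 23/4.

23/4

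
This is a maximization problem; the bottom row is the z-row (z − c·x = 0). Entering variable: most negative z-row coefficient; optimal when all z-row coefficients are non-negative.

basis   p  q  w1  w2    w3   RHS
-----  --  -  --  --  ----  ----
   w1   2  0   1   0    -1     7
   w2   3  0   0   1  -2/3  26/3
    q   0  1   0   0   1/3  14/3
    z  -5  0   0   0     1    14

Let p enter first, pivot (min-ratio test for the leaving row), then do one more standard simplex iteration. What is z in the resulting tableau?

Ratio test on column p — row 1: 7/2 = 7/2; row 2: (26/3)/3 = 26/9; row 3: entry 0 ≤ 0. Minimum is 26/9 at row 2 (w2 leaves); pivot element 3.
Pivot on row 2; the z-row RHS becomes 14 − (-5)·(26/9) = 256/9.
Next entering variable (most negative z-row entry -1/9): w3.
Ratio test on column w3 — row 1: entry -5/9 ≤ 0; row 2: entry -2/9 ≤ 0; row 3: (14/3)/(1/3) = 14. Minimum is 14 at row 3 (q leaves); pivot element 1/3.
After the second pivot the z-row RHS is 256/9 − (-1/9)·14 = 30.

30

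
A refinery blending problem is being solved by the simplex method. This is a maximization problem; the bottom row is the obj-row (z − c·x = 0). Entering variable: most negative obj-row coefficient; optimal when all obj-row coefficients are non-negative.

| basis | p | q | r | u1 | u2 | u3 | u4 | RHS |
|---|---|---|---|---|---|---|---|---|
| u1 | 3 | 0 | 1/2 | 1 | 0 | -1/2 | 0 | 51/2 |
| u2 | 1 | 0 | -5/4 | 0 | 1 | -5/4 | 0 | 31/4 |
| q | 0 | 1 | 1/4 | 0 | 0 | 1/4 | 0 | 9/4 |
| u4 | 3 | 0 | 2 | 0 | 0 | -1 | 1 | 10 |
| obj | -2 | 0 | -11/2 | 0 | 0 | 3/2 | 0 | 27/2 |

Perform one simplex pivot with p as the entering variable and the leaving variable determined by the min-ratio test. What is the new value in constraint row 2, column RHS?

Ratio test on column p — row 1: (51/2)/3 = 17/2; row 2: (31/4)/1 = 31/4; row 3: entry 0 ≤ 0; row 4: 10/3 = 10/3. Minimum is 10/3 at row 4 (u4 leaves); pivot element 3.
Divide row 4 by 3; eliminate column p from the other rows.
Row 2 update in column RHS: 31/4 − 1·(10/3) = 53/12.

53/12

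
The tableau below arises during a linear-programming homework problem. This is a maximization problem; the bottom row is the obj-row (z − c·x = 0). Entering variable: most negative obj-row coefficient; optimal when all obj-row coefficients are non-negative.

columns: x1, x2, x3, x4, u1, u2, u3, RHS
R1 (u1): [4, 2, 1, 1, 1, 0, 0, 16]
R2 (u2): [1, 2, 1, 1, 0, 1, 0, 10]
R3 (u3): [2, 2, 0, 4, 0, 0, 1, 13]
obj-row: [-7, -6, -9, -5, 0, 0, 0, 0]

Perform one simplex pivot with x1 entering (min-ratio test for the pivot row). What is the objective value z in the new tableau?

Ratio test on column x1 — row 1: 16/4 = 4; row 2: 10/1 = 10; row 3: 13/2 = 13/2. Minimum is 4 at row 1 (u1 leaves); pivot element 4.
Pivot on row 1; the obj-row RHS becomes 0 − (-7)·4 = 28.

28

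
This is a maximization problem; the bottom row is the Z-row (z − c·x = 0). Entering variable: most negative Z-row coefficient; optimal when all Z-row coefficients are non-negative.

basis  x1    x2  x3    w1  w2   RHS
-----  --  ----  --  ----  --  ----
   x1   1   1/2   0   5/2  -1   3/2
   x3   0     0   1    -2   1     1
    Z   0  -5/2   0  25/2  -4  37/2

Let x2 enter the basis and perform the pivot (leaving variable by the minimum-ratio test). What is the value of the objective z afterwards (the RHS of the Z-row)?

26

Ratio test on column x2 — row 1: (3/2)/(1/2) = 3; row 2: entry 0 ≤ 0. Minimum is 3 at row 1 (x1 leaves); pivot element 1/2.
Pivot on row 1; the Z-row RHS becomes 37/2 − (-5/2)·3 = 26.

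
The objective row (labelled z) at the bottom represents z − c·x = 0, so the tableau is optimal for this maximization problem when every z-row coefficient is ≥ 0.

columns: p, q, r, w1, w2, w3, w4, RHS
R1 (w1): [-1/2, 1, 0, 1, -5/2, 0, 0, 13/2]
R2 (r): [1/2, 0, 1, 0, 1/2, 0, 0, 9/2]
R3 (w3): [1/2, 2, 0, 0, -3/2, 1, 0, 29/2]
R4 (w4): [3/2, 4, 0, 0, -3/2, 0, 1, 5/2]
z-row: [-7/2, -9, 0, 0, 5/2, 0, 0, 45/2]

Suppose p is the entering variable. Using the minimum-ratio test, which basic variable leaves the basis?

Column p entries and ratios — w1: -1/2 ≤ 0, skip; r: (9/2)/(1/2) = 9; w3: (29/2)/(1/2) = 29; w4: (5/2)/(3/2) = 5/3.
Smallest ratio is 5/3 in the row of w4, so w4 leaves.

w4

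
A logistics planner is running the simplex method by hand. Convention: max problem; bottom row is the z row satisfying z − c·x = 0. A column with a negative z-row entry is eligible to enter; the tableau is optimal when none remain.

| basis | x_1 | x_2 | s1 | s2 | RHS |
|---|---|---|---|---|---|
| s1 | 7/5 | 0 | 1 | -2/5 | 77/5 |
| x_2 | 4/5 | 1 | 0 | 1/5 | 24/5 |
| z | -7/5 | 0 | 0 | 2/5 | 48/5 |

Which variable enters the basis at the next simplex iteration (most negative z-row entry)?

x_1

Negative z-row entries: x_1: -7/5.
The most negative is -7/5 in column x_1, so x_1 enters.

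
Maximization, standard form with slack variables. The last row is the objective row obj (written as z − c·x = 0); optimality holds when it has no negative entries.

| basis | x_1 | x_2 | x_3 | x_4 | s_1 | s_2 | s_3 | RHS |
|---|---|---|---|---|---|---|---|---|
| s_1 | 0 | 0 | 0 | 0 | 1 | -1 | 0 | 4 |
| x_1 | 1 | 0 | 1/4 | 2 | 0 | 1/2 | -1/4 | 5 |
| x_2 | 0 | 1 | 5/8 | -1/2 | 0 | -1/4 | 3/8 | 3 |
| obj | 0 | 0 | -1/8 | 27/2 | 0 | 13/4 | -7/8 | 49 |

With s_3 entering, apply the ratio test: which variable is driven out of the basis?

x_2

Column s_3 entries and ratios — s_1: 0 ≤ 0, skip; x_1: -1/4 ≤ 0, skip; x_2: 3/(3/8) = 8.
Smallest ratio is 8 in the row of x_2, so x_2 leaves.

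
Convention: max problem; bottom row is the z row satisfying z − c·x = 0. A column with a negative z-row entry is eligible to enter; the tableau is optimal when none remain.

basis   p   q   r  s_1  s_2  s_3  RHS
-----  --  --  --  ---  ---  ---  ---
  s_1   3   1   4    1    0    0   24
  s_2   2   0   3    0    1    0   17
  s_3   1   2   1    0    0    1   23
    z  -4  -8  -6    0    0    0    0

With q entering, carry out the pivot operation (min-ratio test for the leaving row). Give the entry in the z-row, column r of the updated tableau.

-2

Ratio test on column q — row 1: 24/1 = 24; row 2: entry 0 ≤ 0; row 3: 23/2 = 23/2. Minimum is 23/2 at row 3 (s_3 leaves); pivot element 2.
Divide row 3 by 2; eliminate column q from the other rows.
z-row update in column r: -6 − (-8)·(1/2) = -2.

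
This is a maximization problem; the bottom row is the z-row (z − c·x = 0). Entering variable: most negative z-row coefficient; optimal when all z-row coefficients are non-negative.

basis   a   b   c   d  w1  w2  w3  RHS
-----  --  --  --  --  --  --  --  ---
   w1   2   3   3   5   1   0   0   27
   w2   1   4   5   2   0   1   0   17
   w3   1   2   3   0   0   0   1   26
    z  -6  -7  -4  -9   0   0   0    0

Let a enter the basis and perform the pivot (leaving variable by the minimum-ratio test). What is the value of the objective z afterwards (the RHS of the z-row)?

81

Ratio test on column a — row 1: 27/2 = 27/2; row 2: 17/1 = 17; row 3: 26/1 = 26. Minimum is 27/2 at row 1 (w1 leaves); pivot element 2.
Pivot on row 1; the z-row RHS becomes 0 − (-6)·(27/2) = 81.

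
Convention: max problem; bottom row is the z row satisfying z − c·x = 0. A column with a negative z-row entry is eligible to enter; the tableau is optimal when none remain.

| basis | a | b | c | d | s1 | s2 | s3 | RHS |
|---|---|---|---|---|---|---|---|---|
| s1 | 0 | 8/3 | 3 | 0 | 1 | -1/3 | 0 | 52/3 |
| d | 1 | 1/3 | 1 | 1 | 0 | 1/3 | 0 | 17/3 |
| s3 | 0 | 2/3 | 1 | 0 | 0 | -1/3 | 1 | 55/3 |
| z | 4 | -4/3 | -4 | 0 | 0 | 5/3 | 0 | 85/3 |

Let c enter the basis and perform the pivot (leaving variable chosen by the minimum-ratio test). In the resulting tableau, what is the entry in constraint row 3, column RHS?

38/3

Ratio test on column c — row 1: (52/3)/3 = 52/9; row 2: (17/3)/1 = 17/3; row 3: (55/3)/1 = 55/3. Minimum is 17/3 at row 2 (d leaves); pivot element 1.
Divide row 2 by 1; eliminate column c from the other rows.
Row 3 update in column RHS: 55/3 − 1·(17/3) = 38/3.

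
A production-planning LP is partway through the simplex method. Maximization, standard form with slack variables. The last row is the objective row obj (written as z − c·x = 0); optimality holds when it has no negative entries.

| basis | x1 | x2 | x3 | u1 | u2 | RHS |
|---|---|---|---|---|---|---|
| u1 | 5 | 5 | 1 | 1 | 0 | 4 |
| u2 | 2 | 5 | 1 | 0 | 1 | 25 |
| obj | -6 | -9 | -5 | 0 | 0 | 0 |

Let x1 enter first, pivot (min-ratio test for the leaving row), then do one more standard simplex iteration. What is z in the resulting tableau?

Ratio test on column x1 — row 1: 4/5 = 4/5; row 2: 25/2 = 25/2. Minimum is 4/5 at row 1 (u1 leaves); pivot element 5.
Pivot on row 1; the obj-row RHS becomes 0 − (-6)·(4/5) = 24/5.
Next entering variable (most negative obj-row entry -19/5): x3.
Ratio test on column x3 — row 1: (4/5)/(1/5) = 4; row 2: (117/5)/(3/5) = 39. Minimum is 4 at row 1 (x1 leaves); pivot element 1/5.
After the second pivot the obj-row RHS is 24/5 − (-19/5)·4 = 20.

20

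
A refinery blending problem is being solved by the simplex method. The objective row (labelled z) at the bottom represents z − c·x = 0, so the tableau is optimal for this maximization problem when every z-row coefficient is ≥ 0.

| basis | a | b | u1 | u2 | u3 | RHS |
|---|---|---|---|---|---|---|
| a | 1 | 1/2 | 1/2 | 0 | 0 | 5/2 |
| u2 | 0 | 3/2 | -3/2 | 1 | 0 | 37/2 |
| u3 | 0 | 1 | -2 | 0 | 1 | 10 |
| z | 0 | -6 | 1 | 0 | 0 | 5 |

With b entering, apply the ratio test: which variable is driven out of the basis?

a

Column b entries and ratios — a: (5/2)/(1/2) = 5; u2: (37/2)/(3/2) = 37/3; u3: 10/1 = 10.
Smallest ratio is 5 in the row of a, so a leaves.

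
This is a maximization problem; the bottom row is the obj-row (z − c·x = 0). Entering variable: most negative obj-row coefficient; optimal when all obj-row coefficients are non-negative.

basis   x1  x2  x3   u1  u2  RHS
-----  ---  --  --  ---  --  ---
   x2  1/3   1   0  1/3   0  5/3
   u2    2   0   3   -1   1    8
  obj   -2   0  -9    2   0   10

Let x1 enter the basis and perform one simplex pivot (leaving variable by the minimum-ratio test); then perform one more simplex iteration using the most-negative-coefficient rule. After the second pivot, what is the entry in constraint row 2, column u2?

1/3

Ratio test on column x1 — row 1: (5/3)/(1/3) = 5; row 2: 8/2 = 4. Minimum is 4 at row 2 (u2 leaves); pivot element 2.
Divide row 2 by 2; eliminate column x1 from the other rows.
Second iteration: most negative obj-row entry is -6 in column x3, so x3 enters.
Ratio test on column x3 — row 1: entry -1/2 ≤ 0; row 2: 4/(3/2) = 8/3. Minimum is 8/3 at row 2 (x1 leaves); pivot element 3/2.
Divide row 2 by 3/2; eliminate column x3 from the other rows.
After both pivots, the entry at constraint row 2, column u2 is 1/3.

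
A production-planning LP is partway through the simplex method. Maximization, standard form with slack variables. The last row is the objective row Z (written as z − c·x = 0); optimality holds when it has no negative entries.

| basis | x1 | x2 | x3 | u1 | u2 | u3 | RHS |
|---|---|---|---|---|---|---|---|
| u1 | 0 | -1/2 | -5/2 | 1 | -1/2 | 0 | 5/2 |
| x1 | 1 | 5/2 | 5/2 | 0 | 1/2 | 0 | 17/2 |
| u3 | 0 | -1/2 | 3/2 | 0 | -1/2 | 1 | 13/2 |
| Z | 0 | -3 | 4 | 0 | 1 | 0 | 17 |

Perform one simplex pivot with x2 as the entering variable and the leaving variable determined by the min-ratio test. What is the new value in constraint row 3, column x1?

Ratio test on column x2 — row 1: entry -1/2 ≤ 0; row 2: (17/2)/(5/2) = 17/5; row 3: entry -1/2 ≤ 0. Minimum is 17/5 at row 2 (x1 leaves); pivot element 5/2.
Divide row 2 by 5/2; eliminate column x2 from the other rows.
Row 3 update in column x1: 0 − (-1/2)·(2/5) = 1/5.

1/5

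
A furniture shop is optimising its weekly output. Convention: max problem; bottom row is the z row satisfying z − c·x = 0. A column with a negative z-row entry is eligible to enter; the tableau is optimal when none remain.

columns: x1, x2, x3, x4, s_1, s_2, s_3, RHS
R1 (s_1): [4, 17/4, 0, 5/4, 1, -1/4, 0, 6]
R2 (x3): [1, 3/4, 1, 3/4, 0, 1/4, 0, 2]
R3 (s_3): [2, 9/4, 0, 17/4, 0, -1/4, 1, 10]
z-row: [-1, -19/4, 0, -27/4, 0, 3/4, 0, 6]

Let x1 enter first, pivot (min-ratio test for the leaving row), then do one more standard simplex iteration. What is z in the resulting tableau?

Ratio test on column x1 — row 1: 6/4 = 3/2; row 2: 2/1 = 2; row 3: 10/2 = 5. Minimum is 3/2 at row 1 (s_1 leaves); pivot element 4.
Pivot on row 1; the z-row RHS becomes 6 − (-1)·(3/2) = 15/2.
Next entering variable (most negative z-row entry -103/16): x4.
Ratio test on column x4 — row 1: (3/2)/(5/16) = 24/5; row 2: (1/2)/(7/16) = 8/7; row 3: 7/(29/8) = 56/29. Minimum is 8/7 at row 2 (x3 leaves); pivot element 7/16.
After the second pivot the z-row RHS is 15/2 − (-103/16)·(8/7) = 104/7.

104/7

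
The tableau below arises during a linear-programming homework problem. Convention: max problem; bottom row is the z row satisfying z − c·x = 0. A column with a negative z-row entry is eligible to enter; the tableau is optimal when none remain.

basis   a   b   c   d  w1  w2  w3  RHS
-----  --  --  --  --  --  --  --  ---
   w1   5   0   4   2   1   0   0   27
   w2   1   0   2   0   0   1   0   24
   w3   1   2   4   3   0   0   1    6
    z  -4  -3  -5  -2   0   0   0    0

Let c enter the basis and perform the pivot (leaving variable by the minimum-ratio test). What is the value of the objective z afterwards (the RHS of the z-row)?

15/2

Ratio test on column c — row 1: 27/4 = 27/4; row 2: 24/2 = 12; row 3: 6/4 = 3/2. Minimum is 3/2 at row 3 (w3 leaves); pivot element 4.
Pivot on row 3; the z-row RHS becomes 0 − (-5)·(3/2) = 15/2.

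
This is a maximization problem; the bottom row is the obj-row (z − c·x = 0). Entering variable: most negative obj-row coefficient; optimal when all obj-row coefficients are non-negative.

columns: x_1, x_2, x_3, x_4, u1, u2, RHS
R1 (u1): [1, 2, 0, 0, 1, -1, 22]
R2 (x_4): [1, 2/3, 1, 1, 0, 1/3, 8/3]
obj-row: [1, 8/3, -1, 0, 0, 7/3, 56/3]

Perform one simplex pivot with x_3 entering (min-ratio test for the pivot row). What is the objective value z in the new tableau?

64/3

Ratio test on column x_3 — row 1: entry 0 ≤ 0; row 2: (8/3)/1 = 8/3. Minimum is 8/3 at row 2 (x_4 leaves); pivot element 1.
Pivot on row 2; the obj-row RHS becomes 56/3 − (-1)·(8/3) = 64/3.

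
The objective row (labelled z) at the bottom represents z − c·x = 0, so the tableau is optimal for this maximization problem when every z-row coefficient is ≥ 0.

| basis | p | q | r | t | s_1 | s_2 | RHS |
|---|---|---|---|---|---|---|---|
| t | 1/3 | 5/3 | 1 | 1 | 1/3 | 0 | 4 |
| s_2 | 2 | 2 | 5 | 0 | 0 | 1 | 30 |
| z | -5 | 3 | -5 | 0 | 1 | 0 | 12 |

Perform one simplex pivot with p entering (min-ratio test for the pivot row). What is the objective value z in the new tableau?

Ratio test on column p — row 1: 4/(1/3) = 12; row 2: 30/2 = 15. Minimum is 12 at row 1 (t leaves); pivot element 1/3.
Pivot on row 1; the z-row RHS becomes 12 − (-5)·12 = 72.

72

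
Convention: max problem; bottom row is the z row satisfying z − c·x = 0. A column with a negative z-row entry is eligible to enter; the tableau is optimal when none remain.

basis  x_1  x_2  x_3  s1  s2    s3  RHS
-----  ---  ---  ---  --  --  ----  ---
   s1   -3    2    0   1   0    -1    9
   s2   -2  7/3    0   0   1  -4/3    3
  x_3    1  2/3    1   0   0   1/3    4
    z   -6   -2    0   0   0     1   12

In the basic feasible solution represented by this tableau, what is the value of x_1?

x_1 is not in the basis, so in the current basic feasible solution x_1 = 0.

0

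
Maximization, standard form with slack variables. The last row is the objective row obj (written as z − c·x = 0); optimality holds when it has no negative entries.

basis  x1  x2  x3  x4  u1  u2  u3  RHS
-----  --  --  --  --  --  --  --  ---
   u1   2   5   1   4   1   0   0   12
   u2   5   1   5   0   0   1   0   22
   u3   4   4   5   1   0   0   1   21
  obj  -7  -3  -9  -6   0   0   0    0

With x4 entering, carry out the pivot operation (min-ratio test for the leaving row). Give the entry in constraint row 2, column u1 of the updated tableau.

0

Ratio test on column x4 — row 1: 12/4 = 3; row 2: entry 0 ≤ 0; row 3: 21/1 = 21. Minimum is 3 at row 1 (u1 leaves); pivot element 4.
Divide row 1 by 4; eliminate column x4 from the other rows.
Row 2 update in column u1: 0 − 0·(1/4) = 0.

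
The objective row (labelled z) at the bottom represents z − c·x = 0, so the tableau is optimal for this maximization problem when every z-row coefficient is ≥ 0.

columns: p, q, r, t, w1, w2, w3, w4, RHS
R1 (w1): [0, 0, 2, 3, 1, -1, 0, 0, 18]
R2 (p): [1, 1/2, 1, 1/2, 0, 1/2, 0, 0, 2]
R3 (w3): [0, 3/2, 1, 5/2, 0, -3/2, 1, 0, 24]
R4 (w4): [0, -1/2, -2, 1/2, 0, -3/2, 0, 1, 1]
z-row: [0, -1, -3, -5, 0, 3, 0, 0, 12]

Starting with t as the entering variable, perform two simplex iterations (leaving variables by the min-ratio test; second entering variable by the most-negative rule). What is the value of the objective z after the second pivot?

89/3

Ratio test on column t — row 1: 18/3 = 6; row 2: 2/(1/2) = 4; row 3: 24/(5/2) = 48/5; row 4: 1/(1/2) = 2. Minimum is 2 at row 4 (w4 leaves); pivot element 1/2.
Pivot on row 4; the z-row RHS becomes 12 − (-5)·2 = 22.
Next entering variable (most negative z-row entry -23): r.
Ratio test on column r — row 1: 12/14 = 6/7; row 2: 1/3 = 1/3; row 3: 19/11 = 19/11; row 4: entry -4 ≤ 0. Minimum is 1/3 at row 2 (p leaves); pivot element 3.
After the second pivot the z-row RHS is 22 − (-23)·(1/3) = 89/3.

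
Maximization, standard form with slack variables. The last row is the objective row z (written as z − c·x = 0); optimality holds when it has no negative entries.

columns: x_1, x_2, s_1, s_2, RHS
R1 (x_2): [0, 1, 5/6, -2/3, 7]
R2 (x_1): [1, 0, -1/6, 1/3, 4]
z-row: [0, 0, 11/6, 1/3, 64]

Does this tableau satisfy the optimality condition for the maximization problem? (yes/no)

Every z-row coefficient is ≥ 0, so the tableau is optimal.

yes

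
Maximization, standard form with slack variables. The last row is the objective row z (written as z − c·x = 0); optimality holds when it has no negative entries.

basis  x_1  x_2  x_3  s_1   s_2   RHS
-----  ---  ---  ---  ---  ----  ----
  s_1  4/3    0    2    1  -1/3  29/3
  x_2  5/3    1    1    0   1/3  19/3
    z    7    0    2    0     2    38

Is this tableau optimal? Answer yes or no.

yes

Every z-row coefficient is ≥ 0, so the tableau is optimal.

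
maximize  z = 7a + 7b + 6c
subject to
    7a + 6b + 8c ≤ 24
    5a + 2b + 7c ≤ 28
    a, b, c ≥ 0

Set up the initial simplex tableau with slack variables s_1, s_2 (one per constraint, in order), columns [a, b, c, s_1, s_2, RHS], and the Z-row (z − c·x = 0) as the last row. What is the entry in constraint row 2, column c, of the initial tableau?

Constraint 2 has coefficient 7 on c.

7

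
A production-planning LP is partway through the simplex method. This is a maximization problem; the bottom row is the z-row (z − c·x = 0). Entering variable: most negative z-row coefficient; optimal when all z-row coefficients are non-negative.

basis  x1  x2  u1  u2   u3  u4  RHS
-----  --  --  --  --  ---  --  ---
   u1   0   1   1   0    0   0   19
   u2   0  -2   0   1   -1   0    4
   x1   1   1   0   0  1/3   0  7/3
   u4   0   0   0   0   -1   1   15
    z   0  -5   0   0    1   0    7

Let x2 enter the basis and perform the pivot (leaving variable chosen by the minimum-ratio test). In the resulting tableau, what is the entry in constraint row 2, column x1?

2

Ratio test on column x2 — row 1: 19/1 = 19; row 2: entry -2 ≤ 0; row 3: (7/3)/1 = 7/3; row 4: entry 0 ≤ 0. Minimum is 7/3 at row 3 (x1 leaves); pivot element 1.
Divide row 3 by 1; eliminate column x2 from the other rows.
Row 2 update in column x1: 0 − (-2)·1 = 2.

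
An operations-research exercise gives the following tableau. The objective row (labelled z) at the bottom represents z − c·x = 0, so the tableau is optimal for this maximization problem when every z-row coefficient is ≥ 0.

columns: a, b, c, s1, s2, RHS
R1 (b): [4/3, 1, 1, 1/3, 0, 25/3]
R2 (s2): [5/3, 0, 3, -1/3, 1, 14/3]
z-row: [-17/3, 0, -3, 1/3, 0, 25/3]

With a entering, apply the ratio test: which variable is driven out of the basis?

s2

Column a entries and ratios — b: (25/3)/(4/3) = 25/4; s2: (14/3)/(5/3) = 14/5.
Smallest ratio is 14/5 in the row of s2, so s2 leaves.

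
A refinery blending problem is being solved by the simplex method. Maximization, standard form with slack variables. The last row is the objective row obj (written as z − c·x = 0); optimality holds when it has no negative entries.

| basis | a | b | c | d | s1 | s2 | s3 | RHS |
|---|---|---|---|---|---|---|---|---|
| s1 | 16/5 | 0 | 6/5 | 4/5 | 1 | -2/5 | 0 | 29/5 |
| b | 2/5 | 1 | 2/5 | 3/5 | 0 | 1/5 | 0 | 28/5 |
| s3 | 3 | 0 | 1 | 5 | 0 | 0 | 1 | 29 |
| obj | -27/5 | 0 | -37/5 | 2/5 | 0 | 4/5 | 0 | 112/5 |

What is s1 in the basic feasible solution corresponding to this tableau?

29/5

s1 is basic (row 1); its value is the RHS of that row, 29/5.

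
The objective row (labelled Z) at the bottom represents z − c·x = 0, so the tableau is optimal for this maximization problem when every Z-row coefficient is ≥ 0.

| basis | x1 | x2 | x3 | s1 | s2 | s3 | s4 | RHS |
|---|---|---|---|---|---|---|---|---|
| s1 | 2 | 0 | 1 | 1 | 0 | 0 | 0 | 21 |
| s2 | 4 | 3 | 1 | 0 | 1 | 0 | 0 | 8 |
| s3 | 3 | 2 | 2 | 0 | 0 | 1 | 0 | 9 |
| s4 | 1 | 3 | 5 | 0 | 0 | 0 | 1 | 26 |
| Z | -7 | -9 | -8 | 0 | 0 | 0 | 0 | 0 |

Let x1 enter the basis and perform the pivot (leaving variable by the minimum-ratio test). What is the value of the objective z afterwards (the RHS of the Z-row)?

Ratio test on column x1 — row 1: 21/2 = 21/2; row 2: 8/4 = 2; row 3: 9/3 = 3; row 4: 26/1 = 26. Minimum is 2 at row 2 (s2 leaves); pivot element 4.
Pivot on row 2; the Z-row RHS becomes 0 − (-7)·2 = 14.

14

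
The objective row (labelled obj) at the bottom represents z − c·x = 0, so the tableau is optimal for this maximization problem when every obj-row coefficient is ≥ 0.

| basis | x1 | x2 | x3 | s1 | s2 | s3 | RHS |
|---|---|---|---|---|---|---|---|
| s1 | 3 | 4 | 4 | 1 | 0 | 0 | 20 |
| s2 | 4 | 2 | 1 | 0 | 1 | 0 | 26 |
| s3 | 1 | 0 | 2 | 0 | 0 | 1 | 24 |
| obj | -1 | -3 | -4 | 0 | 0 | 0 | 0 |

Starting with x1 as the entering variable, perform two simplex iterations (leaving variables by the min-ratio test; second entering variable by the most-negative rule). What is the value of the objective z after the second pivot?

92/13

Ratio test on column x1 — row 1: 20/3 = 20/3; row 2: 26/4 = 13/2; row 3: 24/1 = 24. Minimum is 13/2 at row 2 (s2 leaves); pivot element 4.
Pivot on row 2; the obj-row RHS becomes 0 − (-1)·(13/2) = 13/2.
Next entering variable (most negative obj-row entry -15/4): x3.
Ratio test on column x3 — row 1: (1/2)/(13/4) = 2/13; row 2: (13/2)/(1/4) = 26; row 3: (35/2)/(7/4) = 10. Minimum is 2/13 at row 1 (s1 leaves); pivot element 13/4.
After the second pivot the obj-row RHS is 13/2 − (-15/4)·(2/13) = 92/13.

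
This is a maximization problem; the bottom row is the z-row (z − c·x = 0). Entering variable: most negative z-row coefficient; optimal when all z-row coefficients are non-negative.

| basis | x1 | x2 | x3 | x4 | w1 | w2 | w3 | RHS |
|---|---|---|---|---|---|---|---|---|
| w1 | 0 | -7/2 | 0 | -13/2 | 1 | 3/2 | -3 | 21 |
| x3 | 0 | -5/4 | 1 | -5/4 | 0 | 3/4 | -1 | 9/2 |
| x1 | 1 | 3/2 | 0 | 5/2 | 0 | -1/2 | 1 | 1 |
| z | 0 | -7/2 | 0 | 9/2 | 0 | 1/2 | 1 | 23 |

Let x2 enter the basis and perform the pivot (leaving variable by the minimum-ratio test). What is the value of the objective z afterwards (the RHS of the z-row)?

Ratio test on column x2 — row 1: entry -7/2 ≤ 0; row 2: entry -5/4 ≤ 0; row 3: 1/(3/2) = 2/3. Minimum is 2/3 at row 3 (x1 leaves); pivot element 3/2.
Pivot on row 3; the z-row RHS becomes 23 − (-7/2)·(2/3) = 76/3.

76/3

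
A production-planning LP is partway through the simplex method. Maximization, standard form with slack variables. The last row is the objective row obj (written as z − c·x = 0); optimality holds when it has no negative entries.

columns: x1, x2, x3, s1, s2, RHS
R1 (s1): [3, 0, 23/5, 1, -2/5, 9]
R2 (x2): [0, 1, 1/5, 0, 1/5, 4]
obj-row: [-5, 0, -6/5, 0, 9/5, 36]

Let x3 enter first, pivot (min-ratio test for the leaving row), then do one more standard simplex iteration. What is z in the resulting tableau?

Ratio test on column x3 — row 1: 9/(23/5) = 45/23; row 2: 4/(1/5) = 20. Minimum is 45/23 at row 1 (s1 leaves); pivot element 23/5.
Pivot on row 1; the obj-row RHS becomes 36 − (-6/5)·(45/23) = 882/23.
Next entering variable (most negative obj-row entry -97/23): x1.
Ratio test on column x1 — row 1: (45/23)/(15/23) = 3; row 2: entry -3/23 ≤ 0. Minimum is 3 at row 1 (x3 leaves); pivot element 15/23.
After the second pivot the obj-row RHS is 882/23 − (-97/23)·3 = 51.

51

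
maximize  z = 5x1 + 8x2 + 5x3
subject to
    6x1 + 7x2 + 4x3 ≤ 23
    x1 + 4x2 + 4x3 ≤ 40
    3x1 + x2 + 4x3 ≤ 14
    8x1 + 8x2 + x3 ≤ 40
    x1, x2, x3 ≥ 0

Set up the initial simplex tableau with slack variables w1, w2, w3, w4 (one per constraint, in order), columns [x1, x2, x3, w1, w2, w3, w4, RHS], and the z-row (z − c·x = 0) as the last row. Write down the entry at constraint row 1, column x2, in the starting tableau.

Constraint 1 has coefficient 7 on x2.

7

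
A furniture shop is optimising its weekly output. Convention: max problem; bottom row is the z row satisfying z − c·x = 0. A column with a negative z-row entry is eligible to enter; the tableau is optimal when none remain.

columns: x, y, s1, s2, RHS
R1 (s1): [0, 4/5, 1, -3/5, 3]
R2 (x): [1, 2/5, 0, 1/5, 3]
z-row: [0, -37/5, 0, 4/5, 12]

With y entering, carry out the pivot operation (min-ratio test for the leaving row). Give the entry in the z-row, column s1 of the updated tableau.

37/4

Ratio test on column y — row 1: 3/(4/5) = 15/4; row 2: 3/(2/5) = 15/2. Minimum is 15/4 at row 1 (s1 leaves); pivot element 4/5.
Divide row 1 by 4/5; eliminate column y from the other rows.
z-row update in column s1: 0 − (-37/5)·(5/4) = 37/4.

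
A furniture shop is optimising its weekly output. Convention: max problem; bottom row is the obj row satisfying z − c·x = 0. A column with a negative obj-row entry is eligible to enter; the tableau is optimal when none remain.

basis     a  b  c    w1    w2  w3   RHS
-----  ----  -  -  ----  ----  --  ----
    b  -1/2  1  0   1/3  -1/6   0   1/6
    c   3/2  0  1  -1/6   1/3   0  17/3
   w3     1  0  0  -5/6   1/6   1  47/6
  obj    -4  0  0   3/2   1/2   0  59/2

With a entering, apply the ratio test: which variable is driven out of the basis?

c

Column a entries and ratios — b: -1/2 ≤ 0, skip; c: (17/3)/(3/2) = 34/9; w3: (47/6)/1 = 47/6.
Smallest ratio is 34/9 in the row of c, so c leaves.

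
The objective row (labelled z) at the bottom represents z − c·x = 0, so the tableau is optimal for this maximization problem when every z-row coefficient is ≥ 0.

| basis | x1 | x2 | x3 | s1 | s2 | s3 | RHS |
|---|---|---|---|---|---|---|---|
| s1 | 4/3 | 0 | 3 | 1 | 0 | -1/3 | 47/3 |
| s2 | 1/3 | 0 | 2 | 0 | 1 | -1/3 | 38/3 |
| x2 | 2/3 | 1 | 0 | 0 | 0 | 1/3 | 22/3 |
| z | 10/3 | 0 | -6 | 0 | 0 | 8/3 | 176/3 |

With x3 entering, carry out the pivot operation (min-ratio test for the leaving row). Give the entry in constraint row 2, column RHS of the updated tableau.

20/9

Ratio test on column x3 — row 1: (47/3)/3 = 47/9; row 2: (38/3)/2 = 19/3; row 3: entry 0 ≤ 0. Minimum is 47/9 at row 1 (s1 leaves); pivot element 3.
Divide row 1 by 3; eliminate column x3 from the other rows.
Row 2 update in column RHS: 38/3 − 2·(47/9) = 20/9.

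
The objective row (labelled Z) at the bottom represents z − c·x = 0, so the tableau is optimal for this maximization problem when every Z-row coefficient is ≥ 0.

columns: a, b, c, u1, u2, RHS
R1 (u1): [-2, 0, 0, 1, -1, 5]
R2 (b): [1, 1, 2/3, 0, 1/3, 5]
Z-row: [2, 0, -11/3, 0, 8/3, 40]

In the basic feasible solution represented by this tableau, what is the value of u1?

u1 is basic (row 1); its value is the RHS of that row, 5.

5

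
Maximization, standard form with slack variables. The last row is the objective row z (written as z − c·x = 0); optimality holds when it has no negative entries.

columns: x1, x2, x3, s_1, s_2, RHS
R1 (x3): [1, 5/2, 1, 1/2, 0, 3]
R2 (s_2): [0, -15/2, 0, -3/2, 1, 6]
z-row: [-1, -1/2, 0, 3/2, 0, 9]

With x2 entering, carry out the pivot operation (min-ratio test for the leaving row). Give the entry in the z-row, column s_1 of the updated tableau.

8/5

Ratio test on column x2 — row 1: 3/(5/2) = 6/5; row 2: entry -15/2 ≤ 0. Minimum is 6/5 at row 1 (x3 leaves); pivot element 5/2.
Divide row 1 by 5/2; eliminate column x2 from the other rows.
z-row update in column s_1: 3/2 − (-1/2)·(1/5) = 8/5.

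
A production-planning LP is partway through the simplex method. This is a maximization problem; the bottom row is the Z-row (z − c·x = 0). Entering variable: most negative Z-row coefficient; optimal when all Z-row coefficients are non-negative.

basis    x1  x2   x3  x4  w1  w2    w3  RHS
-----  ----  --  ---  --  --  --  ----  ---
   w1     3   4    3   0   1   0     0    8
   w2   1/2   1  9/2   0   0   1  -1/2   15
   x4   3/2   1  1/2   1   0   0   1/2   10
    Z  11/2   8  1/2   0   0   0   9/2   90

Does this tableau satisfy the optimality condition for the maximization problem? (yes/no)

Every Z-row coefficient is ≥ 0, so the tableau is optimal.

yes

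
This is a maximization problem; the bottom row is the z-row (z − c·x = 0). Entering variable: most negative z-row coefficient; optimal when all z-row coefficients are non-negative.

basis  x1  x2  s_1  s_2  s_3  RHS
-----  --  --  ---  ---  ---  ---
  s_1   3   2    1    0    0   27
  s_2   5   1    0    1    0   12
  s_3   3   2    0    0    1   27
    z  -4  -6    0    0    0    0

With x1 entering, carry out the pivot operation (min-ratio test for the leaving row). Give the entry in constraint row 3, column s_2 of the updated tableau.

Ratio test on column x1 — row 1: 27/3 = 9; row 2: 12/5 = 12/5; row 3: 27/3 = 9. Minimum is 12/5 at row 2 (s_2 leaves); pivot element 5.
Divide row 2 by 5; eliminate column x1 from the other rows.
Row 3 update in column s_2: 0 − 3·(1/5) = -3/5.

-3/5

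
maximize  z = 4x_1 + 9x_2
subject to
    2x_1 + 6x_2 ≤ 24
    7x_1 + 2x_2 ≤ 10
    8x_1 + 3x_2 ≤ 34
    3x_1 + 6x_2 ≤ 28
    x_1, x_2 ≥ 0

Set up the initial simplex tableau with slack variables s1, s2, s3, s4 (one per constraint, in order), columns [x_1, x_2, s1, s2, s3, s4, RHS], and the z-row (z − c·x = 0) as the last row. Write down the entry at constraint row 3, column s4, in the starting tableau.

Slack s4 belongs to constraint 4; its column is the unit vector e_4, so the entry in row 3 is 0.

0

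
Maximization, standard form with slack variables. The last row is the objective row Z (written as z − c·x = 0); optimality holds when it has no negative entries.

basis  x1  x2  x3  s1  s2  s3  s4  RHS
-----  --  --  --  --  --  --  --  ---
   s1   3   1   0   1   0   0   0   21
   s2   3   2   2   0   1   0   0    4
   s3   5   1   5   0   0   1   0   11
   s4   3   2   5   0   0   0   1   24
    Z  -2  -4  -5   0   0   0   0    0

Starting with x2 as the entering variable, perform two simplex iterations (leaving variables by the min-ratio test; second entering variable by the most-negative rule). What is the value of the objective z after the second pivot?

Ratio test on column x2 — row 1: 21/1 = 21; row 2: 4/2 = 2; row 3: 11/1 = 11; row 4: 24/2 = 12. Minimum is 2 at row 2 (s2 leaves); pivot element 2.
Pivot on row 2; the Z-row RHS becomes 0 − (-4)·2 = 8.
Next entering variable (most negative Z-row entry -1): x3.
Ratio test on column x3 — row 1: entry -1 ≤ 0; row 2: 2/1 = 2; row 3: 9/4 = 9/4; row 4: 20/3 = 20/3. Minimum is 2 at row 2 (x2 leaves); pivot element 1.
After the second pivot the Z-row RHS is 8 − (-1)·2 = 10.

10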